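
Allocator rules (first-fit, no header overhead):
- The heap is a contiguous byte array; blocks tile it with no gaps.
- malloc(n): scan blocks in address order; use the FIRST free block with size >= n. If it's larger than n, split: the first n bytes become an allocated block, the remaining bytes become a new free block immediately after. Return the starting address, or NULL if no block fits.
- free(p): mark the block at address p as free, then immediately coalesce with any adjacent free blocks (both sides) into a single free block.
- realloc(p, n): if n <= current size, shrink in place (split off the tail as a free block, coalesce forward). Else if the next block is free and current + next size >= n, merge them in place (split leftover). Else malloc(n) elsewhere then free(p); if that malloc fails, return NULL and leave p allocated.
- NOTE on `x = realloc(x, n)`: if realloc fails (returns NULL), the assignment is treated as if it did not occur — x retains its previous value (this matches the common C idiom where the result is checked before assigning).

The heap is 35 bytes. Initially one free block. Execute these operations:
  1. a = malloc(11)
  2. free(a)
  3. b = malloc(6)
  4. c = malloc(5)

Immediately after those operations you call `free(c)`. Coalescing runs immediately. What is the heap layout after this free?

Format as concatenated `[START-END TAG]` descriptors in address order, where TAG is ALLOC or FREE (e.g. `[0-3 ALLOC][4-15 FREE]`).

Answer: [0-5 ALLOC][6-34 FREE]

Derivation:
Op 1: a = malloc(11) -> a = 0; heap: [0-10 ALLOC][11-34 FREE]
Op 2: free(a) -> (freed a); heap: [0-34 FREE]
Op 3: b = malloc(6) -> b = 0; heap: [0-5 ALLOC][6-34 FREE]
Op 4: c = malloc(5) -> c = 6; heap: [0-5 ALLOC][6-10 ALLOC][11-34 FREE]
free(c): c = 6 -> block [6-10 ALLOC]; mark free, coalesce with adjacent free neighbors -> [0-5 ALLOC][6-34 FREE]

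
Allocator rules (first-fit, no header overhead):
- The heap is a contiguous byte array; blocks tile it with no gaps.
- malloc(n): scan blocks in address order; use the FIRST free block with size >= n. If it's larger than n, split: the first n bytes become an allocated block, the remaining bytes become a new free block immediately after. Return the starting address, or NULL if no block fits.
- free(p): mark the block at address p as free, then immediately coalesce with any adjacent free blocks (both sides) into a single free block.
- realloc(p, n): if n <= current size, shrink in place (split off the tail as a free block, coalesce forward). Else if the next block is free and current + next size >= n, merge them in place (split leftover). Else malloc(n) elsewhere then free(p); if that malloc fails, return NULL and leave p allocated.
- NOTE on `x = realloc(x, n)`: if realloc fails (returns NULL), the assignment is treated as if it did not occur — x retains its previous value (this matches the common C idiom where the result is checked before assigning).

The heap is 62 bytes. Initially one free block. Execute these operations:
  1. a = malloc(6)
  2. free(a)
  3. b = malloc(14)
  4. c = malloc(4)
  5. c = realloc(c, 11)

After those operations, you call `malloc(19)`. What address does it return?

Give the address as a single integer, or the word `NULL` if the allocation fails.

Op 1: a = malloc(6) -> a = 0; heap: [0-5 ALLOC][6-61 FREE]
Op 2: free(a) -> (freed a); heap: [0-61 FREE]
Op 3: b = malloc(14) -> b = 0; heap: [0-13 ALLOC][14-61 FREE]
Op 4: c = malloc(4) -> c = 14; heap: [0-13 ALLOC][14-17 ALLOC][18-61 FREE]
Op 5: c = realloc(c, 11) -> c = 14; heap: [0-13 ALLOC][14-24 ALLOC][25-61 FREE]
malloc(19): first-fit scan over [0-13 ALLOC][14-24 ALLOC][25-61 FREE] -> 25

Answer: 25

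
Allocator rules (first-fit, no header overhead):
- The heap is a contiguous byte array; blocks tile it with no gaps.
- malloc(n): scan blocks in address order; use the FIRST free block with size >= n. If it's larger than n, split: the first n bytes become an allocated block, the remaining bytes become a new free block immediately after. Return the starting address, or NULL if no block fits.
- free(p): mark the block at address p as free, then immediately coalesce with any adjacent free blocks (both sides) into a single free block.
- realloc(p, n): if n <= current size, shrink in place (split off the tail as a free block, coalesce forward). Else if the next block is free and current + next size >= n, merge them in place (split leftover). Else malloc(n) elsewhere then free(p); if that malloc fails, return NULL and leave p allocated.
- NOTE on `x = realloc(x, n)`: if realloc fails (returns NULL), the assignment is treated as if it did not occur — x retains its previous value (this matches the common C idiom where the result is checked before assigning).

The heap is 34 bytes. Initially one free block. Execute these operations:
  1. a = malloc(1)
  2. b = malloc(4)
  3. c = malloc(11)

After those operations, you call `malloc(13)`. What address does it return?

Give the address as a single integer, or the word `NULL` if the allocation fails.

Answer: 16

Derivation:
Op 1: a = malloc(1) -> a = 0; heap: [0-0 ALLOC][1-33 FREE]
Op 2: b = malloc(4) -> b = 1; heap: [0-0 ALLOC][1-4 ALLOC][5-33 FREE]
Op 3: c = malloc(11) -> c = 5; heap: [0-0 ALLOC][1-4 ALLOC][5-15 ALLOC][16-33 FREE]
malloc(13): first-fit scan over [0-0 ALLOC][1-4 ALLOC][5-15 ALLOC][16-33 FREE] -> 16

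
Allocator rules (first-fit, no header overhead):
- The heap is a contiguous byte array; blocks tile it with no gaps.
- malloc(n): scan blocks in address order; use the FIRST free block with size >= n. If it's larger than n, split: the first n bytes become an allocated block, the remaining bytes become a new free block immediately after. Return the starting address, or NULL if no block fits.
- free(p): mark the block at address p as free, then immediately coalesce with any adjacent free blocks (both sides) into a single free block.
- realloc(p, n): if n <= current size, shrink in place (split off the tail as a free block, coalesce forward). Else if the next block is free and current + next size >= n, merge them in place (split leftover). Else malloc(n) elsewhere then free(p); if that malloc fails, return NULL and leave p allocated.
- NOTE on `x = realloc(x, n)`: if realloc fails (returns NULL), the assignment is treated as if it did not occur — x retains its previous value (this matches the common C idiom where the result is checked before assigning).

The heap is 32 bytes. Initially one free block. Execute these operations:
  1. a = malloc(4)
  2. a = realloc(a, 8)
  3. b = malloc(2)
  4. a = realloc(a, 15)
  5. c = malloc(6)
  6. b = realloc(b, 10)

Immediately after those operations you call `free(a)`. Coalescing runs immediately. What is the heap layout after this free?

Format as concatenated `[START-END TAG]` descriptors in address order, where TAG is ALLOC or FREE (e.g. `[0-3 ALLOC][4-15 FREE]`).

Op 1: a = malloc(4) -> a = 0; heap: [0-3 ALLOC][4-31 FREE]
Op 2: a = realloc(a, 8) -> a = 0; heap: [0-7 ALLOC][8-31 FREE]
Op 3: b = malloc(2) -> b = 8; heap: [0-7 ALLOC][8-9 ALLOC][10-31 FREE]
Op 4: a = realloc(a, 15) -> a = 10; heap: [0-7 FREE][8-9 ALLOC][10-24 ALLOC][25-31 FREE]
Op 5: c = malloc(6) -> c = 0; heap: [0-5 ALLOC][6-7 FREE][8-9 ALLOC][10-24 ALLOC][25-31 FREE]
Op 6: b = realloc(b, 10) -> NULL (b unchanged); heap: [0-5 ALLOC][6-7 FREE][8-9 ALLOC][10-24 ALLOC][25-31 FREE]
free(a): a = 10 -> block [10-24 ALLOC]; mark free, coalesce with adjacent free neighbors -> [0-5 ALLOC][6-7 FREE][8-9 ALLOC][10-31 FREE]

Answer: [0-5 ALLOC][6-7 FREE][8-9 ALLOC][10-31 FREE]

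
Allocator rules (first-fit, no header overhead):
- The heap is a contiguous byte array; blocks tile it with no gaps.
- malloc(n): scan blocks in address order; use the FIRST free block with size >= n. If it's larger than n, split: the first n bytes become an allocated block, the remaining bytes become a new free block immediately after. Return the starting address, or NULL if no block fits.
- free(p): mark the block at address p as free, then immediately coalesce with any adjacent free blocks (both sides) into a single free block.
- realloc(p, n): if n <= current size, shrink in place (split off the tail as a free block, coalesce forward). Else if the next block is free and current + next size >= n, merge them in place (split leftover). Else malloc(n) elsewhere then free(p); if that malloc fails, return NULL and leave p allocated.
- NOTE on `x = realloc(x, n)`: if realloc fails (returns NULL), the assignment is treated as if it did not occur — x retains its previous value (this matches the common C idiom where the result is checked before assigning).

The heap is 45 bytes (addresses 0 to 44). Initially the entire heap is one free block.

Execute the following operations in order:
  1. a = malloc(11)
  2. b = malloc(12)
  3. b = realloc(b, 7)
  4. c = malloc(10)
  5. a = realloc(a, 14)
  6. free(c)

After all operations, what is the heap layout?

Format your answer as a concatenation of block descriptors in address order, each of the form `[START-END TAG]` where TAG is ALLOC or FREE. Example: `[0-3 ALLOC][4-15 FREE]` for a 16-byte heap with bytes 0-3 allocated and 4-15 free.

Answer: [0-10 FREE][11-17 ALLOC][18-27 FREE][28-41 ALLOC][42-44 FREE]

Derivation:
Op 1: a = malloc(11) -> a = 0; heap: [0-10 ALLOC][11-44 FREE]
Op 2: b = malloc(12) -> b = 11; heap: [0-10 ALLOC][11-22 ALLOC][23-44 FREE]
Op 3: b = realloc(b, 7) -> b = 11; heap: [0-10 ALLOC][11-17 ALLOC][18-44 FREE]
Op 4: c = malloc(10) -> c = 18; heap: [0-10 ALLOC][11-17 ALLOC][18-27 ALLOC][28-44 FREE]
Op 5: a = realloc(a, 14) -> a = 28; heap: [0-10 FREE][11-17 ALLOC][18-27 ALLOC][28-41 ALLOC][42-44 FREE]
Op 6: free(c) -> (freed c); heap: [0-10 FREE][11-17 ALLOC][18-27 FREE][28-41 ALLOC][42-44 FREE]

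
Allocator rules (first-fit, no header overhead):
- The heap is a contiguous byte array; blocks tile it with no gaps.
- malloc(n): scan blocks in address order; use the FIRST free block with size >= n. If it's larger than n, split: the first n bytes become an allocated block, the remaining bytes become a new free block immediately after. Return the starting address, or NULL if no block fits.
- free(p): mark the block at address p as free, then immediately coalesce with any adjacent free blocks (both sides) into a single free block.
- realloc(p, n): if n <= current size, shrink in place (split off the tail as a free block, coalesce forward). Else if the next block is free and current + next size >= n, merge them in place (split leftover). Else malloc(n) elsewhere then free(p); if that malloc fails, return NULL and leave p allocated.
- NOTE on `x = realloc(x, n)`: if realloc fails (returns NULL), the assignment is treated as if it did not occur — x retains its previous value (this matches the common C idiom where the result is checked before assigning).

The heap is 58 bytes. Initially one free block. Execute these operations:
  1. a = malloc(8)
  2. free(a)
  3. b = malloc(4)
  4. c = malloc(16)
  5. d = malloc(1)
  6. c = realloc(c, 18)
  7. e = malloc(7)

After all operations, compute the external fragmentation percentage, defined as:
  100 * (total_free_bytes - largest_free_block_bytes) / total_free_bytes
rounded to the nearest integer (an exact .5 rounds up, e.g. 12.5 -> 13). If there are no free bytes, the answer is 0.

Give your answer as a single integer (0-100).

Op 1: a = malloc(8) -> a = 0; heap: [0-7 ALLOC][8-57 FREE]
Op 2: free(a) -> (freed a); heap: [0-57 FREE]
Op 3: b = malloc(4) -> b = 0; heap: [0-3 ALLOC][4-57 FREE]
Op 4: c = malloc(16) -> c = 4; heap: [0-3 ALLOC][4-19 ALLOC][20-57 FREE]
Op 5: d = malloc(1) -> d = 20; heap: [0-3 ALLOC][4-19 ALLOC][20-20 ALLOC][21-57 FREE]
Op 6: c = realloc(c, 18) -> c = 21; heap: [0-3 ALLOC][4-19 FREE][20-20 ALLOC][21-38 ALLOC][39-57 FREE]
Op 7: e = malloc(7) -> e = 4; heap: [0-3 ALLOC][4-10 ALLOC][11-19 FREE][20-20 ALLOC][21-38 ALLOC][39-57 FREE]
Free blocks: [9 19] total_free=28 largest=19 -> 100*(28-19)/28 = 900/28 ≈ 32.143 -> rounds to 32

Answer: 32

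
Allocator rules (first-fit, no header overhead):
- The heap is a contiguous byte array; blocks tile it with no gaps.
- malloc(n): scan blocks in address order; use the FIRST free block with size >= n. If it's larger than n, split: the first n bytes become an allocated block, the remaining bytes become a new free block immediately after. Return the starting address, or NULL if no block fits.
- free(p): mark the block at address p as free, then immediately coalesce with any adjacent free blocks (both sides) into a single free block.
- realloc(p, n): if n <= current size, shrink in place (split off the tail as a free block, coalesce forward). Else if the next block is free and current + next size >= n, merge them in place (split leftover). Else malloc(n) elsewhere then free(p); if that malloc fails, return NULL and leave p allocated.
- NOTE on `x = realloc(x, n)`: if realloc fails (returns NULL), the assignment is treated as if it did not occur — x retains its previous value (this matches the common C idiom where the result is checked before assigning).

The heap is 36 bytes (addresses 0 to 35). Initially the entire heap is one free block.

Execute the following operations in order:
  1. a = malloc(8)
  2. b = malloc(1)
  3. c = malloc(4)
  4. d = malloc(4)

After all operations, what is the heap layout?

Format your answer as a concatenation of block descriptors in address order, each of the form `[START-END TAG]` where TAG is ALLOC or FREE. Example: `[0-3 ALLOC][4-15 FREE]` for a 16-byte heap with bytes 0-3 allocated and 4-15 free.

Answer: [0-7 ALLOC][8-8 ALLOC][9-12 ALLOC][13-16 ALLOC][17-35 FREE]

Derivation:
Op 1: a = malloc(8) -> a = 0; heap: [0-7 ALLOC][8-35 FREE]
Op 2: b = malloc(1) -> b = 8; heap: [0-7 ALLOC][8-8 ALLOC][9-35 FREE]
Op 3: c = malloc(4) -> c = 9; heap: [0-7 ALLOC][8-8 ALLOC][9-12 ALLOC][13-35 FREE]
Op 4: d = malloc(4) -> d = 13; heap: [0-7 ALLOC][8-8 ALLOC][9-12 ALLOC][13-16 ALLOC][17-35 FREE]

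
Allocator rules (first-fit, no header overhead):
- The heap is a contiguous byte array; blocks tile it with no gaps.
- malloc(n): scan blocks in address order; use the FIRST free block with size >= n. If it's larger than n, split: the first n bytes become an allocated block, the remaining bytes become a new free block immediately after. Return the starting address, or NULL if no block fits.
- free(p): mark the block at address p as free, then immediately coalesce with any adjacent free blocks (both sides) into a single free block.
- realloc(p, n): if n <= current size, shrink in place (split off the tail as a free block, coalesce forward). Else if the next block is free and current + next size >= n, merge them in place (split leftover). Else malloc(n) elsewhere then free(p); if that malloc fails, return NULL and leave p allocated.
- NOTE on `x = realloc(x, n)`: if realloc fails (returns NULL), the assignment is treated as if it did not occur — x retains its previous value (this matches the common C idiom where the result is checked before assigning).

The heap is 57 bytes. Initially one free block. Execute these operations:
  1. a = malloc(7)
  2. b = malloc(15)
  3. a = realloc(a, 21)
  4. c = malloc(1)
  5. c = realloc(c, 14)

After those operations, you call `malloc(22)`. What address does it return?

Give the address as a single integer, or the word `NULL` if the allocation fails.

Answer: NULL

Derivation:
Op 1: a = malloc(7) -> a = 0; heap: [0-6 ALLOC][7-56 FREE]
Op 2: b = malloc(15) -> b = 7; heap: [0-6 ALLOC][7-21 ALLOC][22-56 FREE]
Op 3: a = realloc(a, 21) -> a = 22; heap: [0-6 FREE][7-21 ALLOC][22-42 ALLOC][43-56 FREE]
Op 4: c = malloc(1) -> c = 0; heap: [0-0 ALLOC][1-6 FREE][7-21 ALLOC][22-42 ALLOC][43-56 FREE]
Op 5: c = realloc(c, 14) -> c = 43; heap: [0-6 FREE][7-21 ALLOC][22-42 ALLOC][43-56 ALLOC]
malloc(22): first-fit scan over [0-6 FREE][7-21 ALLOC][22-42 ALLOC][43-56 ALLOC] -> NULL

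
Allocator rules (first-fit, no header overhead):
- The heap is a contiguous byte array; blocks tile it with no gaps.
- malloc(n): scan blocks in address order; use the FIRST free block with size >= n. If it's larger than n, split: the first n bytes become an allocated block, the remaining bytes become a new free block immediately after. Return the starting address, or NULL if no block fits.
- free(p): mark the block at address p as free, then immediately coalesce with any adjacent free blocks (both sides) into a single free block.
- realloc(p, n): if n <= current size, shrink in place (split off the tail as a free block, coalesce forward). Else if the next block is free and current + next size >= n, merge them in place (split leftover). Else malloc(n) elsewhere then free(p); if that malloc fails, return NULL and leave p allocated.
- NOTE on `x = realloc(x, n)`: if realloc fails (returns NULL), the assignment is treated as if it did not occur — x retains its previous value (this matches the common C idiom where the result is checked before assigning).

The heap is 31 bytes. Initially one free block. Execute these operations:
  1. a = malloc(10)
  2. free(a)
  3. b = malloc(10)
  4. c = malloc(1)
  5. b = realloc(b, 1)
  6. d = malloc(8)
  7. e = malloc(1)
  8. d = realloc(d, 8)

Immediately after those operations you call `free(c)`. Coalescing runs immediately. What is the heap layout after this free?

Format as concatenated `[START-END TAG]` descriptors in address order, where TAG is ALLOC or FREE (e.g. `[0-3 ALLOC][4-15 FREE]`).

Answer: [0-0 ALLOC][1-8 ALLOC][9-9 ALLOC][10-30 FREE]

Derivation:
Op 1: a = malloc(10) -> a = 0; heap: [0-9 ALLOC][10-30 FREE]
Op 2: free(a) -> (freed a); heap: [0-30 FREE]
Op 3: b = malloc(10) -> b = 0; heap: [0-9 ALLOC][10-30 FREE]
Op 4: c = malloc(1) -> c = 10; heap: [0-9 ALLOC][10-10 ALLOC][11-30 FREE]
Op 5: b = realloc(b, 1) -> b = 0; heap: [0-0 ALLOC][1-9 FREE][10-10 ALLOC][11-30 FREE]
Op 6: d = malloc(8) -> d = 1; heap: [0-0 ALLOC][1-8 ALLOC][9-9 FREE][10-10 ALLOC][11-30 FREE]
Op 7: e = malloc(1) -> e = 9; heap: [0-0 ALLOC][1-8 ALLOC][9-9 ALLOC][10-10 ALLOC][11-30 FREE]
Op 8: d = realloc(d, 8) -> d = 1; heap: [0-0 ALLOC][1-8 ALLOC][9-9 ALLOC][10-10 ALLOC][11-30 FREE]
free(c): c = 10 -> block [10-10 ALLOC]; mark free, coalesce with adjacent free neighbors -> [0-0 ALLOC][1-8 ALLOC][9-9 ALLOC][10-30 FREE]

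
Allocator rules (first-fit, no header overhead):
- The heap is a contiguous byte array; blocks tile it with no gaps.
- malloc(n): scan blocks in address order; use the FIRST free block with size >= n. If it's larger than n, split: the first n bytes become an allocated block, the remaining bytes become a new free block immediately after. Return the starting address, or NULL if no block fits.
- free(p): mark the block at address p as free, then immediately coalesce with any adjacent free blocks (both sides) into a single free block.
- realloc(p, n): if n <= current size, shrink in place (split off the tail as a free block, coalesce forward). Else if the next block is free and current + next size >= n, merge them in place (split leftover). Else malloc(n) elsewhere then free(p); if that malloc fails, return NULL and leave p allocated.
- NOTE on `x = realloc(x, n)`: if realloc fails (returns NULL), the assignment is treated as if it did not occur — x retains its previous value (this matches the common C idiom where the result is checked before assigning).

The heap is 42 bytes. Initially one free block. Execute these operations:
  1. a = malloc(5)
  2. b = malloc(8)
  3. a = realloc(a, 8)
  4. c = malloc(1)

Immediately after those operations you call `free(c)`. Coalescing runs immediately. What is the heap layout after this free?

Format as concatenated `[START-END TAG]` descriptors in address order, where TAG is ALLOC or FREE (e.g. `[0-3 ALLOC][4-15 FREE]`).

Op 1: a = malloc(5) -> a = 0; heap: [0-4 ALLOC][5-41 FREE]
Op 2: b = malloc(8) -> b = 5; heap: [0-4 ALLOC][5-12 ALLOC][13-41 FREE]
Op 3: a = realloc(a, 8) -> a = 13; heap: [0-4 FREE][5-12 ALLOC][13-20 ALLOC][21-41 FREE]
Op 4: c = malloc(1) -> c = 0; heap: [0-0 ALLOC][1-4 FREE][5-12 ALLOC][13-20 ALLOC][21-41 FREE]
free(c): c = 0 -> block [0-0 ALLOC]; mark free, coalesce with adjacent free neighbors -> [0-4 FREE][5-12 ALLOC][13-20 ALLOC][21-41 FREE]

Answer: [0-4 FREE][5-12 ALLOC][13-20 ALLOC][21-41 FREE]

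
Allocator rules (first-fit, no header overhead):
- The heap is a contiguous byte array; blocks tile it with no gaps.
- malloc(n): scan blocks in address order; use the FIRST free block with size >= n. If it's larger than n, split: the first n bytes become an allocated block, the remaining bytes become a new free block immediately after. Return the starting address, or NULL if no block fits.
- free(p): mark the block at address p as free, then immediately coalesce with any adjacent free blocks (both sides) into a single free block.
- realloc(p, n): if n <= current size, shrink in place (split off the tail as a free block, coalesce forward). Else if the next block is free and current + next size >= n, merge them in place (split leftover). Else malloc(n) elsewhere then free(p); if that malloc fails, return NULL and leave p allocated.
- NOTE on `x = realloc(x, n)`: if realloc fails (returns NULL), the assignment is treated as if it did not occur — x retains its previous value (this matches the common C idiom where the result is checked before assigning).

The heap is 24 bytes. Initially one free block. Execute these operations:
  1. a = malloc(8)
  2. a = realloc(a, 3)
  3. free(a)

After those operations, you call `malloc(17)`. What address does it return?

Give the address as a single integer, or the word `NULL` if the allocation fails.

Op 1: a = malloc(8) -> a = 0; heap: [0-7 ALLOC][8-23 FREE]
Op 2: a = realloc(a, 3) -> a = 0; heap: [0-2 ALLOC][3-23 FREE]
Op 3: free(a) -> (freed a); heap: [0-23 FREE]
malloc(17): first-fit scan over [0-23 FREE] -> 0

Answer: 0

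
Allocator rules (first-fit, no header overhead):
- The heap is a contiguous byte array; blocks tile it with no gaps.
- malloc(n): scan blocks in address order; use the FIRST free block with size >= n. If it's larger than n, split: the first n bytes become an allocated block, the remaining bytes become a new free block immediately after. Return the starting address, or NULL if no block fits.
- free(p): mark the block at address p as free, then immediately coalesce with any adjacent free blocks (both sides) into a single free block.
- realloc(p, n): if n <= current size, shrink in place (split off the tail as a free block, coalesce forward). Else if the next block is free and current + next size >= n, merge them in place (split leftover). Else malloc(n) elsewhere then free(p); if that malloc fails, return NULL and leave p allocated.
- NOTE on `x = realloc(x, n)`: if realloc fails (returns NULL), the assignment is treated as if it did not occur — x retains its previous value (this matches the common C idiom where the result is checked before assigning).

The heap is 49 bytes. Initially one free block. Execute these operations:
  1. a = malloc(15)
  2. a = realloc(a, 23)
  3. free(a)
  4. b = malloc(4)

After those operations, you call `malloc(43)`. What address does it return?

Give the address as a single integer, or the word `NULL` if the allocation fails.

Op 1: a = malloc(15) -> a = 0; heap: [0-14 ALLOC][15-48 FREE]
Op 2: a = realloc(a, 23) -> a = 0; heap: [0-22 ALLOC][23-48 FREE]
Op 3: free(a) -> (freed a); heap: [0-48 FREE]
Op 4: b = malloc(4) -> b = 0; heap: [0-3 ALLOC][4-48 FREE]
malloc(43): first-fit scan over [0-3 ALLOC][4-48 FREE] -> 4

Answer: 4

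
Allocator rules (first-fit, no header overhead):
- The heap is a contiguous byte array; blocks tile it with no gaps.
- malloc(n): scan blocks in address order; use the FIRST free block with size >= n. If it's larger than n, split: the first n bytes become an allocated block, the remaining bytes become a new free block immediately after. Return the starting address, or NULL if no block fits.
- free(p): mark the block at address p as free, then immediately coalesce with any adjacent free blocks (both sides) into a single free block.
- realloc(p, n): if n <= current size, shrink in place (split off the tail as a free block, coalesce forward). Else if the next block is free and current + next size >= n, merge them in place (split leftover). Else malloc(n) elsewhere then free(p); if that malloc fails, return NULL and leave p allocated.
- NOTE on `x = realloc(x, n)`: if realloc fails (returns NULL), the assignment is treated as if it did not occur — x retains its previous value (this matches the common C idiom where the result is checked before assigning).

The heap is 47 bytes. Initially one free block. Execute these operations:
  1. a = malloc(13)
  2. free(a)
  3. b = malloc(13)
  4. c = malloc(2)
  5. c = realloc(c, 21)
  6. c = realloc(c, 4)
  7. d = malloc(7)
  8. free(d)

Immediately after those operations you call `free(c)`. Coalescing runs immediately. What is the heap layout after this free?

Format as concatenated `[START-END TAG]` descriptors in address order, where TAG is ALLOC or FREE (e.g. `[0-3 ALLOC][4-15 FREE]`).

Op 1: a = malloc(13) -> a = 0; heap: [0-12 ALLOC][13-46 FREE]
Op 2: free(a) -> (freed a); heap: [0-46 FREE]
Op 3: b = malloc(13) -> b = 0; heap: [0-12 ALLOC][13-46 FREE]
Op 4: c = malloc(2) -> c = 13; heap: [0-12 ALLOC][13-14 ALLOC][15-46 FREE]
Op 5: c = realloc(c, 21) -> c = 13; heap: [0-12 ALLOC][13-33 ALLOC][34-46 FREE]
Op 6: c = realloc(c, 4) -> c = 13; heap: [0-12 ALLOC][13-16 ALLOC][17-46 FREE]
Op 7: d = malloc(7) -> d = 17; heap: [0-12 ALLOC][13-16 ALLOC][17-23 ALLOC][24-46 FREE]
Op 8: free(d) -> (freed d); heap: [0-12 ALLOC][13-16 ALLOC][17-46 FREE]
free(c): c = 13 -> block [13-16 ALLOC]; mark free, coalesce with adjacent free neighbors -> [0-12 ALLOC][13-46 FREE]

Answer: [0-12 ALLOC][13-46 FREE]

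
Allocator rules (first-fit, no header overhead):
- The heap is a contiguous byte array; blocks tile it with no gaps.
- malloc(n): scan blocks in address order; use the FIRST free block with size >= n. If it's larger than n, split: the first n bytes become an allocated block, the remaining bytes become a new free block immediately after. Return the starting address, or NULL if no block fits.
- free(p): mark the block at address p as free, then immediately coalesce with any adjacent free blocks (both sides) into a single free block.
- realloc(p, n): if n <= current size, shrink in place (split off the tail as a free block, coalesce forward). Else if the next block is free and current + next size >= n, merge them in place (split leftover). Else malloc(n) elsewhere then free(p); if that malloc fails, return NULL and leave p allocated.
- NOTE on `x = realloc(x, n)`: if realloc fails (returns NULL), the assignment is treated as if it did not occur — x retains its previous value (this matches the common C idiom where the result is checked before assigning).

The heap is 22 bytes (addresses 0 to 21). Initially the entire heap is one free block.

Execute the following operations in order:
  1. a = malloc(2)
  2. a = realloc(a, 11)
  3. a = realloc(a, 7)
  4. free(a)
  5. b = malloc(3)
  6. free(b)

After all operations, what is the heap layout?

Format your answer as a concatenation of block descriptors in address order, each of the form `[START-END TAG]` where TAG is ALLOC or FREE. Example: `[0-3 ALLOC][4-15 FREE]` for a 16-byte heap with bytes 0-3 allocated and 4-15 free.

Op 1: a = malloc(2) -> a = 0; heap: [0-1 ALLOC][2-21 FREE]
Op 2: a = realloc(a, 11) -> a = 0; heap: [0-10 ALLOC][11-21 FREE]
Op 3: a = realloc(a, 7) -> a = 0; heap: [0-6 ALLOC][7-21 FREE]
Op 4: free(a) -> (freed a); heap: [0-21 FREE]
Op 5: b = malloc(3) -> b = 0; heap: [0-2 ALLOC][3-21 FREE]
Op 6: free(b) -> (freed b); heap: [0-21 FREE]

Answer: [0-21 FREE]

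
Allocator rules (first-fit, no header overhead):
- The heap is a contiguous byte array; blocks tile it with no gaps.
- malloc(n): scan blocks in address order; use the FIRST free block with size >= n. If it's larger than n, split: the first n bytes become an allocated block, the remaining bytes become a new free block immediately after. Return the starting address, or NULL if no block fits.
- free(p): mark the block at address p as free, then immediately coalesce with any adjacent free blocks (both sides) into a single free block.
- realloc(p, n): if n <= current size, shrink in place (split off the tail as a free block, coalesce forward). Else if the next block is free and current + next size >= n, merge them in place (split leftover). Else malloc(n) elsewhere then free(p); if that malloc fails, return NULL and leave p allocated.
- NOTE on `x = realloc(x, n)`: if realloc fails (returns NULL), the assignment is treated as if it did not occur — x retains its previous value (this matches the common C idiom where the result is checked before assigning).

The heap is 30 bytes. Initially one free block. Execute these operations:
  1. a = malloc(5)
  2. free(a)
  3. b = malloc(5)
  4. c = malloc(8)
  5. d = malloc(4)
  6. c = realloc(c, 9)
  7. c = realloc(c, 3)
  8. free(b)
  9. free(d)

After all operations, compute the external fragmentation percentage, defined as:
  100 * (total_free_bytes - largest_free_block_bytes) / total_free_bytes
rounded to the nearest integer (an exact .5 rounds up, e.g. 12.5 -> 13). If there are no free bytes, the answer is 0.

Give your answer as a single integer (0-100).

Answer: 37

Derivation:
Op 1: a = malloc(5) -> a = 0; heap: [0-4 ALLOC][5-29 FREE]
Op 2: free(a) -> (freed a); heap: [0-29 FREE]
Op 3: b = malloc(5) -> b = 0; heap: [0-4 ALLOC][5-29 FREE]
Op 4: c = malloc(8) -> c = 5; heap: [0-4 ALLOC][5-12 ALLOC][13-29 FREE]
Op 5: d = malloc(4) -> d = 13; heap: [0-4 ALLOC][5-12 ALLOC][13-16 ALLOC][17-29 FREE]
Op 6: c = realloc(c, 9) -> c = 17; heap: [0-4 ALLOC][5-12 FREE][13-16 ALLOC][17-25 ALLOC][26-29 FREE]
Op 7: c = realloc(c, 3) -> c = 17; heap: [0-4 ALLOC][5-12 FREE][13-16 ALLOC][17-19 ALLOC][20-29 FREE]
Op 8: free(b) -> (freed b); heap: [0-12 FREE][13-16 ALLOC][17-19 ALLOC][20-29 FREE]
Op 9: free(d) -> (freed d); heap: [0-16 FREE][17-19 ALLOC][20-29 FREE]
Free blocks: [17 10] total_free=27 largest=17 -> 100*(27-17)/27 = 1000/27 ≈ 37.037 -> rounds to 37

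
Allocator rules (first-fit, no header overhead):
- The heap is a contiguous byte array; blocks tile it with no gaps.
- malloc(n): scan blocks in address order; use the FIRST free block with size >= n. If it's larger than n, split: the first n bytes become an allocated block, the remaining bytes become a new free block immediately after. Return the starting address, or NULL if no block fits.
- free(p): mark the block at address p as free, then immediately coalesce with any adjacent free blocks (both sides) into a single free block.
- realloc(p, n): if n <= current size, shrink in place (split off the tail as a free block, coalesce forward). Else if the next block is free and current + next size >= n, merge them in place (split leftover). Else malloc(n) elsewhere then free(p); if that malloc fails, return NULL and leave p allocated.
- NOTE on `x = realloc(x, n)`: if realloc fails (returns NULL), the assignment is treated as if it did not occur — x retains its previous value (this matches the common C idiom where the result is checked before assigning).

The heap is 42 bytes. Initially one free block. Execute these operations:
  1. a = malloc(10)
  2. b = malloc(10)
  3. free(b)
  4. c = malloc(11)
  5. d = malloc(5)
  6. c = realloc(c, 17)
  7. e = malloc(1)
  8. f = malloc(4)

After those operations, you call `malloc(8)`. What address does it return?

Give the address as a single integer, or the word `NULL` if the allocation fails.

Answer: 31

Derivation:
Op 1: a = malloc(10) -> a = 0; heap: [0-9 ALLOC][10-41 FREE]
Op 2: b = malloc(10) -> b = 10; heap: [0-9 ALLOC][10-19 ALLOC][20-41 FREE]
Op 3: free(b) -> (freed b); heap: [0-9 ALLOC][10-41 FREE]
Op 4: c = malloc(11) -> c = 10; heap: [0-9 ALLOC][10-20 ALLOC][21-41 FREE]
Op 5: d = malloc(5) -> d = 21; heap: [0-9 ALLOC][10-20 ALLOC][21-25 ALLOC][26-41 FREE]
Op 6: c = realloc(c, 17) -> NULL (c unchanged); heap: [0-9 ALLOC][10-20 ALLOC][21-25 ALLOC][26-41 FREE]
Op 7: e = malloc(1) -> e = 26; heap: [0-9 ALLOC][10-20 ALLOC][21-25 ALLOC][26-26 ALLOC][27-41 FREE]
Op 8: f = malloc(4) -> f = 27; heap: [0-9 ALLOC][10-20 ALLOC][21-25 ALLOC][26-26 ALLOC][27-30 ALLOC][31-41 FREE]
malloc(8): first-fit scan over [0-9 ALLOC][10-20 ALLOC][21-25 ALLOC][26-26 ALLOC][27-30 ALLOC][31-41 FREE] -> 31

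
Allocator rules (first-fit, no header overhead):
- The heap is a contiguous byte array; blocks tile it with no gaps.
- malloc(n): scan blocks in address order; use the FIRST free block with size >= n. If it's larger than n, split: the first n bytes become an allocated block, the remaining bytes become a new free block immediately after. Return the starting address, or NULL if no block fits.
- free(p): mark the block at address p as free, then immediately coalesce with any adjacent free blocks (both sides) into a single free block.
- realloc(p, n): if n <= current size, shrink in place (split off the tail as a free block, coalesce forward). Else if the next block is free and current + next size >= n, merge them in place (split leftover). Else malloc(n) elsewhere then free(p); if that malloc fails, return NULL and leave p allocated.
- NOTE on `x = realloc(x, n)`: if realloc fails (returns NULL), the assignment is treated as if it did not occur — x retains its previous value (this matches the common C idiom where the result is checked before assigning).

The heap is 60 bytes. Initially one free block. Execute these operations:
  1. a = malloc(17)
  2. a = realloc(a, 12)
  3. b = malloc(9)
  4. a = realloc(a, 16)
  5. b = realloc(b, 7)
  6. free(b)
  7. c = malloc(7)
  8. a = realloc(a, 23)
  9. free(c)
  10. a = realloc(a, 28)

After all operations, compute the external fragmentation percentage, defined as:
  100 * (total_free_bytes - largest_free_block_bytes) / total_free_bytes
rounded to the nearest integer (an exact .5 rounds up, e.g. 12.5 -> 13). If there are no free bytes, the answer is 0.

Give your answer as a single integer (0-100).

Answer: 34

Derivation:
Op 1: a = malloc(17) -> a = 0; heap: [0-16 ALLOC][17-59 FREE]
Op 2: a = realloc(a, 12) -> a = 0; heap: [0-11 ALLOC][12-59 FREE]
Op 3: b = malloc(9) -> b = 12; heap: [0-11 ALLOC][12-20 ALLOC][21-59 FREE]
Op 4: a = realloc(a, 16) -> a = 21; heap: [0-11 FREE][12-20 ALLOC][21-36 ALLOC][37-59 FREE]
Op 5: b = realloc(b, 7) -> b = 12; heap: [0-11 FREE][12-18 ALLOC][19-20 FREE][21-36 ALLOC][37-59 FREE]
Op 6: free(b) -> (freed b); heap: [0-20 FREE][21-36 ALLOC][37-59 FREE]
Op 7: c = malloc(7) -> c = 0; heap: [0-6 ALLOC][7-20 FREE][21-36 ALLOC][37-59 FREE]
Op 8: a = realloc(a, 23) -> a = 21; heap: [0-6 ALLOC][7-20 FREE][21-43 ALLOC][44-59 FREE]
Op 9: free(c) -> (freed c); heap: [0-20 FREE][21-43 ALLOC][44-59 FREE]
Op 10: a = realloc(a, 28) -> a = 21; heap: [0-20 FREE][21-48 ALLOC][49-59 FREE]
Free blocks: [21 11] total_free=32 largest=21 -> 100*(32-21)/32 = 1100/32 = 34.375 -> rounds to 34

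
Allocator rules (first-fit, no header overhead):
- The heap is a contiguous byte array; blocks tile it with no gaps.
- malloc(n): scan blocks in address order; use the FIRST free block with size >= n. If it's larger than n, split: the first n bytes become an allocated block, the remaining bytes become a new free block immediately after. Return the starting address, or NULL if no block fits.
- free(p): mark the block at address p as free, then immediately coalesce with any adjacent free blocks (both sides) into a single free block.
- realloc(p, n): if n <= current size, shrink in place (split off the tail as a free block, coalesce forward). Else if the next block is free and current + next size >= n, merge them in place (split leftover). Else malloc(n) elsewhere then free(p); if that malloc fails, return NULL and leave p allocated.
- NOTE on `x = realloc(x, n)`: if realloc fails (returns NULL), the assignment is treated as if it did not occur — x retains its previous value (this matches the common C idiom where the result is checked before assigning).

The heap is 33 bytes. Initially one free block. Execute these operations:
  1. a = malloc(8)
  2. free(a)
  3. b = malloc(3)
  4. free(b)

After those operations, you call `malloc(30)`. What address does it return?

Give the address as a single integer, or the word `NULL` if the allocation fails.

Answer: 0

Derivation:
Op 1: a = malloc(8) -> a = 0; heap: [0-7 ALLOC][8-32 FREE]
Op 2: free(a) -> (freed a); heap: [0-32 FREE]
Op 3: b = malloc(3) -> b = 0; heap: [0-2 ALLOC][3-32 FREE]
Op 4: free(b) -> (freed b); heap: [0-32 FREE]
malloc(30): first-fit scan over [0-32 FREE] -> 0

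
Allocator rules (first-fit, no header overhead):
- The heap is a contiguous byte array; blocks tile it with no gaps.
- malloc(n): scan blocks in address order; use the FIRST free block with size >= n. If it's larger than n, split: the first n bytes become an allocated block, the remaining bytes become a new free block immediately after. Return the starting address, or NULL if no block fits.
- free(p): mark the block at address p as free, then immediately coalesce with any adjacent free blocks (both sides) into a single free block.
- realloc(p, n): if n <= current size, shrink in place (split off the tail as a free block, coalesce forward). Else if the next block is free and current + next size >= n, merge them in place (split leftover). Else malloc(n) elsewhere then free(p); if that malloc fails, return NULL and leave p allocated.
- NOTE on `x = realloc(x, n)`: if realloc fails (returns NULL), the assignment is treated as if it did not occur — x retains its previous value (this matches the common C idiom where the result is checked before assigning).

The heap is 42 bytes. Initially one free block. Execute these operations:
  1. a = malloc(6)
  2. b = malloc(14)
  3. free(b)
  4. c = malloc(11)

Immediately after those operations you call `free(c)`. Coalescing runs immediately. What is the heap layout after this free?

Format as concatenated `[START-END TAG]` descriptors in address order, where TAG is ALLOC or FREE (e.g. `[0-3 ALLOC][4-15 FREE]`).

Answer: [0-5 ALLOC][6-41 FREE]

Derivation:
Op 1: a = malloc(6) -> a = 0; heap: [0-5 ALLOC][6-41 FREE]
Op 2: b = malloc(14) -> b = 6; heap: [0-5 ALLOC][6-19 ALLOC][20-41 FREE]
Op 3: free(b) -> (freed b); heap: [0-5 ALLOC][6-41 FREE]
Op 4: c = malloc(11) -> c = 6; heap: [0-5 ALLOC][6-16 ALLOC][17-41 FREE]
free(c): c = 6 -> block [6-16 ALLOC]; mark free, coalesce with adjacent free neighbors -> [0-5 ALLOC][6-41 FREE]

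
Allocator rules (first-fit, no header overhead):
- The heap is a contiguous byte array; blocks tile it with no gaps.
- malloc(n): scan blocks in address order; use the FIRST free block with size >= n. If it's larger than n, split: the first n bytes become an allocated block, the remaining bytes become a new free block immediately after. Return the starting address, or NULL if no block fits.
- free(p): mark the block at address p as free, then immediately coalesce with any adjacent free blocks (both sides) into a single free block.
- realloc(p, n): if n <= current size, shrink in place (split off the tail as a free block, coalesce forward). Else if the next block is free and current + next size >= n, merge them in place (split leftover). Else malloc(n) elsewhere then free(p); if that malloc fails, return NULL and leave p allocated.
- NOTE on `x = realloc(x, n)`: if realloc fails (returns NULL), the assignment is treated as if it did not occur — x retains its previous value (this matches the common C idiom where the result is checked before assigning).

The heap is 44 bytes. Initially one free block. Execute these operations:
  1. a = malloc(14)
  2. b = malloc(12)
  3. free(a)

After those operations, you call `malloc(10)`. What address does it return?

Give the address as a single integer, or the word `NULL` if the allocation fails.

Answer: 0

Derivation:
Op 1: a = malloc(14) -> a = 0; heap: [0-13 ALLOC][14-43 FREE]
Op 2: b = malloc(12) -> b = 14; heap: [0-13 ALLOC][14-25 ALLOC][26-43 FREE]
Op 3: free(a) -> (freed a); heap: [0-13 FREE][14-25 ALLOC][26-43 FREE]
malloc(10): first-fit scan over [0-13 FREE][14-25 ALLOC][26-43 FREE] -> 0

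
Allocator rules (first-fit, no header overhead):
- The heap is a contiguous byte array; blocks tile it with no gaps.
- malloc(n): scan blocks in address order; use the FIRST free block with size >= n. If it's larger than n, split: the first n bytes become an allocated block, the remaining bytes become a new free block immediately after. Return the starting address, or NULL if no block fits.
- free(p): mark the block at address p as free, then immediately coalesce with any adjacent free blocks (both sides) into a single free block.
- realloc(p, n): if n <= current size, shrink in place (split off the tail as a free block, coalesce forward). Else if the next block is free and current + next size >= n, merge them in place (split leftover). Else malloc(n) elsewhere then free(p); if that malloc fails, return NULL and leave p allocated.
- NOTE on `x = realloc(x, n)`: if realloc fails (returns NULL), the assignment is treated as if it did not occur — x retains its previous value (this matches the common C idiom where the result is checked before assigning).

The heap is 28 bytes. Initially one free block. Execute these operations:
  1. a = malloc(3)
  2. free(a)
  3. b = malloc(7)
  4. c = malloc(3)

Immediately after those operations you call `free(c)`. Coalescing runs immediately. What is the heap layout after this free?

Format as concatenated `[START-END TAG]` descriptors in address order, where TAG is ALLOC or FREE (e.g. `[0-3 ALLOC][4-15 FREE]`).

Op 1: a = malloc(3) -> a = 0; heap: [0-2 ALLOC][3-27 FREE]
Op 2: free(a) -> (freed a); heap: [0-27 FREE]
Op 3: b = malloc(7) -> b = 0; heap: [0-6 ALLOC][7-27 FREE]
Op 4: c = malloc(3) -> c = 7; heap: [0-6 ALLOC][7-9 ALLOC][10-27 FREE]
free(c): c = 7 -> block [7-9 ALLOC]; mark free, coalesce with adjacent free neighbors -> [0-6 ALLOC][7-27 FREE]

Answer: [0-6 ALLOC][7-27 FREE]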